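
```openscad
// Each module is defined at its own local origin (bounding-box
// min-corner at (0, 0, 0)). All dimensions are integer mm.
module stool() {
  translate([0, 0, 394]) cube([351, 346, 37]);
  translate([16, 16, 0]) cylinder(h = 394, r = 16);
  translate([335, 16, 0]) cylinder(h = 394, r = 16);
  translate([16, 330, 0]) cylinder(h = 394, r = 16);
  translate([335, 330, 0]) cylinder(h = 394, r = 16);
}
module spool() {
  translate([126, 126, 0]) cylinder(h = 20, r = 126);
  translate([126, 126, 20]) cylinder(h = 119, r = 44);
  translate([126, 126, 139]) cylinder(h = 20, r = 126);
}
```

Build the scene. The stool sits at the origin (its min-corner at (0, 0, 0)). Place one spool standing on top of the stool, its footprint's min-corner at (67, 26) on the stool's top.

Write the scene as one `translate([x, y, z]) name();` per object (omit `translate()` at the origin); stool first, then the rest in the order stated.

stool();
translate([67, 26, 431]) spool();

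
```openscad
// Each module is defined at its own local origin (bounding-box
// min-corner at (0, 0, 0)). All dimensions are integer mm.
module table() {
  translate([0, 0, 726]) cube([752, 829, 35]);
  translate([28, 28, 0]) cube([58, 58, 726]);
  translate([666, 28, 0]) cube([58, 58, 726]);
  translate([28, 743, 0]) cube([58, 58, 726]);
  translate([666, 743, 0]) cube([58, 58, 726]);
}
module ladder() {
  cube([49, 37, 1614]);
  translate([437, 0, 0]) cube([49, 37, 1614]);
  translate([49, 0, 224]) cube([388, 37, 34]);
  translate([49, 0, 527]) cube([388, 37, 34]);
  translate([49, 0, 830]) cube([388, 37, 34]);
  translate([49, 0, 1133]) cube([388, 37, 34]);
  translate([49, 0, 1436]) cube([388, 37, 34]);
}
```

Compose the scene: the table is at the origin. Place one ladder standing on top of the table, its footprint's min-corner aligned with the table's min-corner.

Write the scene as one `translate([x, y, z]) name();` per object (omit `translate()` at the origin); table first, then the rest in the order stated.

table();
translate([0, 0, 761]) ladder();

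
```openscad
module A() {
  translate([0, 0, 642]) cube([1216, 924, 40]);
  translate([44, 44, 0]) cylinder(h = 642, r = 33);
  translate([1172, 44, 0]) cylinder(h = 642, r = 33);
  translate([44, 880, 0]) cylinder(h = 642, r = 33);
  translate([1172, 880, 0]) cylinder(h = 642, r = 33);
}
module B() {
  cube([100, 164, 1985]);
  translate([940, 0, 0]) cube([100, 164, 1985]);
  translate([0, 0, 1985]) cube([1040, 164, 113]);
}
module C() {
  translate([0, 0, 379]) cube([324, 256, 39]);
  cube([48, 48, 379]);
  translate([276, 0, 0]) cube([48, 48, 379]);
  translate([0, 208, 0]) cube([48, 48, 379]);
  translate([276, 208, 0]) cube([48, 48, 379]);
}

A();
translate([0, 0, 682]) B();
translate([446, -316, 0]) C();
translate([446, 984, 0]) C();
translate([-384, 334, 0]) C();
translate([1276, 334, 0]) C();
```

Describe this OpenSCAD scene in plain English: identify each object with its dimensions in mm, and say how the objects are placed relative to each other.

A is a table: top 1216 mm (x) × 924 mm (y), 40 mm thick, upper face at z = 682 mm, on four round legs of 66 mm diameter, each leg's bounding box inset 11 mm from the nearest pair of top edges, running from z = 0 to the bottom of the top.

B is a door frame. The clear opening is 840 mm wide and 1985 mm high. Two 100 mm wide jambs, 164 mm deep, stand either side of the opening from the floor to the top of the opening. A 113 mm thick head sits across the top of both jambs, spanning the full outside width of the frame.

C is a four-legged stool. The seat is a 324×256×39 mm slab whose top surface is at z = 418 mm; four square legs, each 48×48 mm in cross-section, run from the floor (z = 0) to the underside of the seat, each flush with a corner of the seat.

The door frame is on top of the table. Four stools sit around the table at the −y, +y, −x, +x sides.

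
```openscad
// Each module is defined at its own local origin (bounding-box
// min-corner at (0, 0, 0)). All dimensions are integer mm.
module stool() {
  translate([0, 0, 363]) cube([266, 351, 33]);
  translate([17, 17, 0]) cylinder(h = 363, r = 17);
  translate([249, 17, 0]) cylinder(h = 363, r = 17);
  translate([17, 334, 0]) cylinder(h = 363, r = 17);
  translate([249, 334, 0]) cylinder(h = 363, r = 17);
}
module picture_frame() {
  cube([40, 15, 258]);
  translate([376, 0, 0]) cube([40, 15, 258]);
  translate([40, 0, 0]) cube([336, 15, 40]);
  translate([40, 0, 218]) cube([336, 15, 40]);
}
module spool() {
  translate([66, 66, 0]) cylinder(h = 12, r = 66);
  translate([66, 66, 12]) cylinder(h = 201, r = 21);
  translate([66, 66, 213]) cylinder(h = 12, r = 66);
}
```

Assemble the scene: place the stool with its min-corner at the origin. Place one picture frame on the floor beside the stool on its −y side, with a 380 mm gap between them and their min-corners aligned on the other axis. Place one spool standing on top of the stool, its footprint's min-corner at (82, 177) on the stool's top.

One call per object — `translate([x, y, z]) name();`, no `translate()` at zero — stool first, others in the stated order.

stool();
translate([0, -395, 0]) picture_frame();
translate([82, 177, 396]) spool();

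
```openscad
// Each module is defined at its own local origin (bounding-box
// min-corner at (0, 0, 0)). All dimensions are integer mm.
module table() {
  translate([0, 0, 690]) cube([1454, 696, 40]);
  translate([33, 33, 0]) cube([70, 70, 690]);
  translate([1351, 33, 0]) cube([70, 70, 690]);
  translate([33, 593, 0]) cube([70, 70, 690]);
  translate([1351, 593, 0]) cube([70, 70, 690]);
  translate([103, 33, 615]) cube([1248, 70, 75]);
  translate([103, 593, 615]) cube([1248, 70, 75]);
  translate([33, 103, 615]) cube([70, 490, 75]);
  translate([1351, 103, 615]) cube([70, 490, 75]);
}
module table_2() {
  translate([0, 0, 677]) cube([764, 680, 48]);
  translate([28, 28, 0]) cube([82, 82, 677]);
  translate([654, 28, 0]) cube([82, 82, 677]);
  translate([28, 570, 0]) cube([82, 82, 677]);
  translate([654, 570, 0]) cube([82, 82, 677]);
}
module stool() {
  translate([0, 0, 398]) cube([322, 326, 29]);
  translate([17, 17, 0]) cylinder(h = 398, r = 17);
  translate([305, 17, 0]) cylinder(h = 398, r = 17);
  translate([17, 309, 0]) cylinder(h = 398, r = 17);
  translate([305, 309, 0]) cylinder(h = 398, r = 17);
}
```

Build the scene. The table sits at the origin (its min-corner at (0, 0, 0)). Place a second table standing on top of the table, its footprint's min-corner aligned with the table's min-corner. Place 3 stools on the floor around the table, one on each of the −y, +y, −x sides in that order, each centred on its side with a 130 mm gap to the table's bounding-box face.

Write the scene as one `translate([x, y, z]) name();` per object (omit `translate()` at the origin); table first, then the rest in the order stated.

table();
translate([0, 0, 730]) table_2();
translate([566, -456, 0]) stool();
translate([566, 826, 0]) stool();
translate([-452, 185, 0]) stool();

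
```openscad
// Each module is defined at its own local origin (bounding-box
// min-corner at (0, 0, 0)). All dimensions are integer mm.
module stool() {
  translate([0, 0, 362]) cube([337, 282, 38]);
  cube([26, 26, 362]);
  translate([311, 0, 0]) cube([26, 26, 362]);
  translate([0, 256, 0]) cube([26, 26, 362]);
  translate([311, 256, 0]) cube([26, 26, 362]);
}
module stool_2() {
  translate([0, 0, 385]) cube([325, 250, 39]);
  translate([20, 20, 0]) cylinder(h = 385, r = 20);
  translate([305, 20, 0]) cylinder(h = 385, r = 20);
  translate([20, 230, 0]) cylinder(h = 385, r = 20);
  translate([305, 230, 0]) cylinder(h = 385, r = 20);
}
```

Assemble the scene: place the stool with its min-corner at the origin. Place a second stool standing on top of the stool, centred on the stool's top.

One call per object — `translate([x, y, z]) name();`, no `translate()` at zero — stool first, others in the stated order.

stool();
translate([6, 16, 400]) stool_2();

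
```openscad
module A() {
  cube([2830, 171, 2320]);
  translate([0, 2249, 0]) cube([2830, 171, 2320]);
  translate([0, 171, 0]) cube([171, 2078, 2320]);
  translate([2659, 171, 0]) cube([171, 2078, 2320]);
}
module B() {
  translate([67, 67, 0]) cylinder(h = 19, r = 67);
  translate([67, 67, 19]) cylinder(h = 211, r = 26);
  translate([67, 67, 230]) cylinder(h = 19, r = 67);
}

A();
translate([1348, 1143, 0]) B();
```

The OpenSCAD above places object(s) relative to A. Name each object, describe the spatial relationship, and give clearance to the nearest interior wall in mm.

Clearances: x = 1177, y = 972; minimum 972 mm.

A is a house frame. B is a spool. The spool sits inside the house frame, centred. The clearance to the nearest interior wall is 972 mm.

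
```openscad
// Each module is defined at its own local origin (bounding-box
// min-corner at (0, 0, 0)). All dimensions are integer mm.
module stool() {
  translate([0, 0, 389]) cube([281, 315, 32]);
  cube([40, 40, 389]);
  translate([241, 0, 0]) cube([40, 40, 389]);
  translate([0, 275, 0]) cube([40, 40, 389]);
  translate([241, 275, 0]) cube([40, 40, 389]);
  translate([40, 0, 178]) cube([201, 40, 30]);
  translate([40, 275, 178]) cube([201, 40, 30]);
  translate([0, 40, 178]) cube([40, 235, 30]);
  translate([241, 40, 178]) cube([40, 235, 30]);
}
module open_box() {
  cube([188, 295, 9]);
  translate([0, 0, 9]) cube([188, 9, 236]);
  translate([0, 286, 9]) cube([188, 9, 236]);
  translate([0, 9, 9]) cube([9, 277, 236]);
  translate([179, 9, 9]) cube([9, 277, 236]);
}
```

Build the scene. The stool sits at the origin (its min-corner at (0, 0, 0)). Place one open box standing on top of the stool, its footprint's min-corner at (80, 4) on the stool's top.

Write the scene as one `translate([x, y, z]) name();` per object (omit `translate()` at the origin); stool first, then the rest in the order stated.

stool();
translate([80, 4, 421]) open_box();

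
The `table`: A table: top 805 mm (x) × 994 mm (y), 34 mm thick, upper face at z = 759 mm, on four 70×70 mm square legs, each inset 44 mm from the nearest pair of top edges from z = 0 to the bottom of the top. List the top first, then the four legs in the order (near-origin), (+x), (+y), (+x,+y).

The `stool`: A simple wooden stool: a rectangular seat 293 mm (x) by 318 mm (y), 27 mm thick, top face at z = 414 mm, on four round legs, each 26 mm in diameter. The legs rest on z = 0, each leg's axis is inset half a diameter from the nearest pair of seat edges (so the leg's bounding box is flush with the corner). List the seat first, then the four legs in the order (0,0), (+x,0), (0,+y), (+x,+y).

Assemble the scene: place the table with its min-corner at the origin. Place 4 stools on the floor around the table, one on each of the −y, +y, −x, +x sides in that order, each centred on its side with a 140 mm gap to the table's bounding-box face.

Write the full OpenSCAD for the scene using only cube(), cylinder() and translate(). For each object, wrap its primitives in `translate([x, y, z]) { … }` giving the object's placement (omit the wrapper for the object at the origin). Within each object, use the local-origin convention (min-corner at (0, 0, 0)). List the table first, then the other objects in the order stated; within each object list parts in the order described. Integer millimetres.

translate([0, 0, 725]) cube([805, 994, 34]);
translate([44, 44, 0]) cube([70, 70, 725]);
translate([691, 44, 0]) cube([70, 70, 725]);
translate([44, 880, 0]) cube([70, 70, 725]);
translate([691, 880, 0]) cube([70, 70, 725]);
translate([256, -458, 0]) {
  translate([0, 0, 387]) cube([293, 318, 27]);
  translate([13, 13, 0]) cylinder(h = 387, r = 13);
  translate([280, 13, 0]) cylinder(h = 387, r = 13);
  translate([13, 305, 0]) cylinder(h = 387, r = 13);
  translate([280, 305, 0]) cylinder(h = 387, r = 13);
}
translate([256, 1134, 0]) {
  translate([0, 0, 387]) cube([293, 318, 27]);
  translate([13, 13, 0]) cylinder(h = 387, r = 13);
  translate([280, 13, 0]) cylinder(h = 387, r = 13);
  translate([13, 305, 0]) cylinder(h = 387, r = 13);
  translate([280, 305, 0]) cylinder(h = 387, r = 13);
}
translate([-433, 338, 0]) {
  translate([0, 0, 387]) cube([293, 318, 27]);
  translate([13, 13, 0]) cylinder(h = 387, r = 13);
  translate([280, 13, 0]) cylinder(h = 387, r = 13);
  translate([13, 305, 0]) cylinder(h = 387, r = 13);
  translate([280, 305, 0]) cylinder(h = 387, r = 13);
}
translate([945, 338, 0]) {
  translate([0, 0, 387]) cube([293, 318, 27]);
  translate([13, 13, 0]) cylinder(h = 387, r = 13);
  translate([280, 13, 0]) cylinder(h = 387, r = 13);
  translate([13, 305, 0]) cylinder(h = 387, r = 13);
  translate([280, 305, 0]) cylinder(h = 387, r = 13);
}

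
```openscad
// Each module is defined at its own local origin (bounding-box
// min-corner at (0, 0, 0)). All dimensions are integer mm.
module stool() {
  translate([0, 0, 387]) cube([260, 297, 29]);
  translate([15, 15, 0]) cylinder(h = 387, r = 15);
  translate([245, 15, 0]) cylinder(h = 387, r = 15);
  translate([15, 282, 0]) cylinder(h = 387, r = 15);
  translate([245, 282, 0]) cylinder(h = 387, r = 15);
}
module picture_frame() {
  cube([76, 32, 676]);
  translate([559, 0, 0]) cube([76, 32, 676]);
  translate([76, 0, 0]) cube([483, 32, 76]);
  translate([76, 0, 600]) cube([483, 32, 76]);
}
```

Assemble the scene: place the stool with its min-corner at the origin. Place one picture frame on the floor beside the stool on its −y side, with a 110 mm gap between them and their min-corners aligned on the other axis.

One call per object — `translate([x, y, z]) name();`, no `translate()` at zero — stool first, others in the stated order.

stool();
translate([0, -142, 0]) picture_frame();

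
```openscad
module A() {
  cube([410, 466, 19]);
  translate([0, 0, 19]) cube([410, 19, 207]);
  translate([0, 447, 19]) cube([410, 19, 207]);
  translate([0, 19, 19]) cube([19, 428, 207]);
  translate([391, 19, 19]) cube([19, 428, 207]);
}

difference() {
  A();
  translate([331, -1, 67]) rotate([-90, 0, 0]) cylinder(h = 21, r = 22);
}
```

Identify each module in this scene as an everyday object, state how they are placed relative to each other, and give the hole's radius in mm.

The subtracted cylinder has r = 22 mm.

A is an open box. The open box has a circular hole through its front wall. The hole's radius is 22 mm.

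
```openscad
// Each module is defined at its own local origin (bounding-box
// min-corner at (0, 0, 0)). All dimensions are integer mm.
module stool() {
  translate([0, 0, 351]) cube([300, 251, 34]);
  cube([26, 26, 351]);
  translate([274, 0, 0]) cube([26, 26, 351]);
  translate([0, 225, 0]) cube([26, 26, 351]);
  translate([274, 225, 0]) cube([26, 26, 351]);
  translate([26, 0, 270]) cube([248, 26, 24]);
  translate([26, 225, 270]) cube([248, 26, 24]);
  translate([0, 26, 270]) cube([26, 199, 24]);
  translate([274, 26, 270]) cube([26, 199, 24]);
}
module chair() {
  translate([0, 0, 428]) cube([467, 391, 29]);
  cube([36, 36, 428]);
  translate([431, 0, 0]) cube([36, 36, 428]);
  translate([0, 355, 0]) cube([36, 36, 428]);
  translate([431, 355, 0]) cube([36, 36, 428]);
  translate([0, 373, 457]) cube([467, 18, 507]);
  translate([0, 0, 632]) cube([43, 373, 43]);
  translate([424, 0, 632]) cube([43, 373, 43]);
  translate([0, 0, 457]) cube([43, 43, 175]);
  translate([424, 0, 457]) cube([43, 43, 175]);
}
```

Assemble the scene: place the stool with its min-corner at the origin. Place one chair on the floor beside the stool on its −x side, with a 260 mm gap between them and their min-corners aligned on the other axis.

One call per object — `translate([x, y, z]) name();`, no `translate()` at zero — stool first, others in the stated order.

stool();
translate([-727, 0, 0]) chair();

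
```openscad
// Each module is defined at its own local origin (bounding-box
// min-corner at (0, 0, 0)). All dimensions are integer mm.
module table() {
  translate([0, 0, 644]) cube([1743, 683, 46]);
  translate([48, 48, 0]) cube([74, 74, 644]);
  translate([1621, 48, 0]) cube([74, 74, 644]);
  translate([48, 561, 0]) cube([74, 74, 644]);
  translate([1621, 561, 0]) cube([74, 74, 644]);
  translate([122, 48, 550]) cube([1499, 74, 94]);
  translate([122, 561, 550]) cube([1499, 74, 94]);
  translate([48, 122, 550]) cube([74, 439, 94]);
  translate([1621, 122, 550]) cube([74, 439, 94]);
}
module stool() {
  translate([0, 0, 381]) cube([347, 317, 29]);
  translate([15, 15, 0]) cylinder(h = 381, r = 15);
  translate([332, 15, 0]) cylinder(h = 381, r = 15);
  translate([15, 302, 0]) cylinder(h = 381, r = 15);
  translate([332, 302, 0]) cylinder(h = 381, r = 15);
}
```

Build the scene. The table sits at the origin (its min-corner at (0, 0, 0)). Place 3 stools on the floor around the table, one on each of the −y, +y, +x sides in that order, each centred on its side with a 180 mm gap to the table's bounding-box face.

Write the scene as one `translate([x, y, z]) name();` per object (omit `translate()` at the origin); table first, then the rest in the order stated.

table();
translate([698, -497, 0]) stool();
translate([698, 863, 0]) stool();
translate([1923, 183, 0]) stool();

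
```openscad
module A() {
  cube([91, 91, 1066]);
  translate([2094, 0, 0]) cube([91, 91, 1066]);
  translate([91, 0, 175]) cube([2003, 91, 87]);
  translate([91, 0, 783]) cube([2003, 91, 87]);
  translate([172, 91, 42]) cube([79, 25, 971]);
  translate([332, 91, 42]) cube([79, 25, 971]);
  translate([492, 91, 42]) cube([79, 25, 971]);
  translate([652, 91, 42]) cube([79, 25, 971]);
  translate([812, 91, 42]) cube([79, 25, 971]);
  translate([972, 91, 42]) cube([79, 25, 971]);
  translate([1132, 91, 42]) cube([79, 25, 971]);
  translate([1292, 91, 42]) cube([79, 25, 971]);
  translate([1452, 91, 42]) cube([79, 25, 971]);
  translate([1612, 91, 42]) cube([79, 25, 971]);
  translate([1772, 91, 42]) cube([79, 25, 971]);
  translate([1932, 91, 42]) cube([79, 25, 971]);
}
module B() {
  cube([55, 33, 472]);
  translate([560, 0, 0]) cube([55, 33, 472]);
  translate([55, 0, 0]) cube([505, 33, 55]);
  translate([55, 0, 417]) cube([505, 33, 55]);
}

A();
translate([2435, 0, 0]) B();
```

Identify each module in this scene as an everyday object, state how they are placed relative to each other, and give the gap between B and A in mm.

The picture frame's nearest face is 250 mm from the fence section's +x face.

A is a fence section. B is a picture frame. The picture frame is on the floor beside the fence section on its +x side. The gap between the picture frame and the fence section is 250 mm.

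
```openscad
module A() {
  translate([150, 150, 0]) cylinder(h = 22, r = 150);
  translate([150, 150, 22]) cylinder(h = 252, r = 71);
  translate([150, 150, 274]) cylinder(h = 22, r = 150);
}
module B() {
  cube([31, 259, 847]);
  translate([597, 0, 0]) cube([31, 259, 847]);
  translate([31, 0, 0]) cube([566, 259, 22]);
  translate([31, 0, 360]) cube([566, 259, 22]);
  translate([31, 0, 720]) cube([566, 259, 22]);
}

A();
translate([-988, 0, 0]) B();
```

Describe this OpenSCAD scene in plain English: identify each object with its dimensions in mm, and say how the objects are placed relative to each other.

A is a spool: two coaxial disc flanges of radius 150 mm and thickness 22 mm, joined by a core cylinder of radius 71 mm and height 252 mm. The lower flange rests on z = 0 and the three cylinders share a vertical axis.

B is an open bookshelf. Two side panels, each 31 mm thick, 259 mm deep and 847 mm tall, stand 628 mm apart (outside-to-outside). Between them sit 3 shelves, each 22 mm thick and 259 mm deep, spanning the full gap between the sides. The bottom shelf rests on the floor (its underside at z = 0) and the clear gap between one shelf's top and the next shelf's underside is 338 mm.

The bookshelf is on the floor beside the spool on its −x side.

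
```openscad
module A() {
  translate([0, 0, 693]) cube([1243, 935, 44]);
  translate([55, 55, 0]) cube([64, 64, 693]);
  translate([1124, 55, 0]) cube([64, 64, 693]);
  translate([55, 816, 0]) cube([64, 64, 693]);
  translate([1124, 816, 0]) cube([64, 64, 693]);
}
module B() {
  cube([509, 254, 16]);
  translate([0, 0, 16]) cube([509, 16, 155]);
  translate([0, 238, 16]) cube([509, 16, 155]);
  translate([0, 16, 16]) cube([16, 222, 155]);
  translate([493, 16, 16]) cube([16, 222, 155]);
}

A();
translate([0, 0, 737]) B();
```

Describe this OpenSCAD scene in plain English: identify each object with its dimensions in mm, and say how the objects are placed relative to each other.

A is a rectangular dining table. The top is 1243×935×44 mm with its upper surface at z = 737 mm. It stands on four 64×64 mm square legs, each inset 55 mm from the nearest pair of top edges, running from the floor to the underside of the top.

B is an open-topped rectangular box: outside dimensions 509×254×171 mm, with a uniform wall and base thickness of 16 mm. The base is a full 509×254 slab on the floor; four walls sit on top of the base. The front and back walls (the −y and +y sides) span the full width; the two side walls fit between them.

The open box is on top of the table.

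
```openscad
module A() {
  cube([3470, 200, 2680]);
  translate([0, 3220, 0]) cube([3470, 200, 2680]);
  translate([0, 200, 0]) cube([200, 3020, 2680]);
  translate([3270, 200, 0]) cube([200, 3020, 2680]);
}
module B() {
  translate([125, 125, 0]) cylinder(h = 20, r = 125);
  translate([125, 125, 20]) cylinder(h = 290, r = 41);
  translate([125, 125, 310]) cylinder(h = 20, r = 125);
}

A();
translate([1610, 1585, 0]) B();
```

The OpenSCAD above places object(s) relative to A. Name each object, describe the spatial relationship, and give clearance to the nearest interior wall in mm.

A is a house frame. B is a spool. The spool sits inside the house frame, centred. The clearance to the nearest interior wall is 1385 mm.

Clearances: x = 1410, y = 1385; minimum 1385 mm.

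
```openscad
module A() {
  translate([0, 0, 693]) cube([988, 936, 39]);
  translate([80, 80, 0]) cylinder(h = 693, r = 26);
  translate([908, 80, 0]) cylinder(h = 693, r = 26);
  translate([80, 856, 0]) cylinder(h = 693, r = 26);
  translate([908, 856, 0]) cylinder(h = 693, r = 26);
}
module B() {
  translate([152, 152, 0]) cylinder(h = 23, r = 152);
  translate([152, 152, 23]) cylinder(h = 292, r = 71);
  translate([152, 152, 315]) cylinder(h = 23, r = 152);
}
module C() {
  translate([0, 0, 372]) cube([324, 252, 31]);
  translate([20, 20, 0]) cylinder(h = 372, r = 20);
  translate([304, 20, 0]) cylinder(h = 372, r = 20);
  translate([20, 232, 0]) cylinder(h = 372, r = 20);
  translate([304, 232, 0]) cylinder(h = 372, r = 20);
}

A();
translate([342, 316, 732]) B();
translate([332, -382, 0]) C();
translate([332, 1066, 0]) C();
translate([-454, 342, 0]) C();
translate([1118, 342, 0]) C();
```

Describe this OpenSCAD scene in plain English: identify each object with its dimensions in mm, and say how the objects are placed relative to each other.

A is a table with a 988×936 mm rectangular top, 39 mm thick, top surface at z = 732 mm, supported by four round legs of 52 mm diameter, each leg's bounding box inset 54 mm from the nearest pair of top edges, running from the floor.

B is a spool: two coaxial disc flanges of radius 152 mm and thickness 23 mm, joined by a core cylinder of radius 71 mm and height 292 mm. The lower flange rests on z = 0 and the three cylinders share a vertical axis.

C is a four-legged stool. The seat is 324×252 mm, 31 mm thick, top at z = 403 mm. It stands on four round legs, each 40 mm in diameter, from z = 0 to the seat underside, each leg's axis is inset half a diameter from the nearest pair of seat edges (so the leg's bounding box is flush with the corner).

The spool is on top of the table, centred. Four stools sit around the table at the −y, +y, −x, +x sides.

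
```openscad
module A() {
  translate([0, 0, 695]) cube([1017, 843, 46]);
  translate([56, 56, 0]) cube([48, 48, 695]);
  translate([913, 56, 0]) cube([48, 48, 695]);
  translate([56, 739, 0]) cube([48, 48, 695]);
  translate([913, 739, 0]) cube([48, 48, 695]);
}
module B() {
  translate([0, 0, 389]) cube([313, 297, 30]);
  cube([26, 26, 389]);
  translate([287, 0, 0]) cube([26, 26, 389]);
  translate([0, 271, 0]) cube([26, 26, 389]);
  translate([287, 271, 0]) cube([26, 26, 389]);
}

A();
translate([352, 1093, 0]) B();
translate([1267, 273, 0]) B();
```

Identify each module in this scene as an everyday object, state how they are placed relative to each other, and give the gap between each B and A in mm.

Each stool's nearest face is 250 mm from the table's bounding box.

A is a table. B is a stool. Two stools sit around the table at the +y, +x sides. The gap between each stool and the table is 250 mm.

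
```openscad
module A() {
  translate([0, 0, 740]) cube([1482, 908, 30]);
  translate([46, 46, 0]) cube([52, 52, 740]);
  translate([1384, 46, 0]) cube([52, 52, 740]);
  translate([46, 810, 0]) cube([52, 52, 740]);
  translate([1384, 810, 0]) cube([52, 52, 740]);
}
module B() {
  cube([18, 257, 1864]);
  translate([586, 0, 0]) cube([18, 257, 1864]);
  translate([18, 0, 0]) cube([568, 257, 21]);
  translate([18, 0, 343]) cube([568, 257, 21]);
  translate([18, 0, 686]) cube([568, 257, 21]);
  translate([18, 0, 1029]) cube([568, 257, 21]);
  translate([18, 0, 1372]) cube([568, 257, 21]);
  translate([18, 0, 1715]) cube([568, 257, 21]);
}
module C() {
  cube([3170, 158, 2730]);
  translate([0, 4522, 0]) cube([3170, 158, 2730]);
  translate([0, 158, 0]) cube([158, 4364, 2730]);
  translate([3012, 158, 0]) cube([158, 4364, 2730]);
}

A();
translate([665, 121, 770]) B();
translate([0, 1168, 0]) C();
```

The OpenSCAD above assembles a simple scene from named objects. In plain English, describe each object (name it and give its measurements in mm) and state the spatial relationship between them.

A is a table with a 1482×908 mm rectangular top, 30 mm thick, top surface at z = 770 mm, supported by four 52×52 mm square legs, each inset 46 mm from the nearest pair of top edges, running from the floor.

B is a bookshelf 604 mm wide overall, 257 mm deep and 1864 mm tall. The two sides are 18 mm thick vertical panels. 6 horizontal shelves of 21 mm thickness span between the inner faces of the sides; the lowest shelf sits on the floor and shelves are stacked with a clear vertical gap of 322 mm between each pair.

C is a box-shaped house frame (walls only): outside footprint 3170×4680 mm, wall height 2730 mm, wall thickness 158 mm. The two y-facing walls run the full x-width; the two x-facing walls fit between the inner faces of the y-facing walls.

The bookshelf is on top of the table. The house frame is on the floor beside the table on its +y side.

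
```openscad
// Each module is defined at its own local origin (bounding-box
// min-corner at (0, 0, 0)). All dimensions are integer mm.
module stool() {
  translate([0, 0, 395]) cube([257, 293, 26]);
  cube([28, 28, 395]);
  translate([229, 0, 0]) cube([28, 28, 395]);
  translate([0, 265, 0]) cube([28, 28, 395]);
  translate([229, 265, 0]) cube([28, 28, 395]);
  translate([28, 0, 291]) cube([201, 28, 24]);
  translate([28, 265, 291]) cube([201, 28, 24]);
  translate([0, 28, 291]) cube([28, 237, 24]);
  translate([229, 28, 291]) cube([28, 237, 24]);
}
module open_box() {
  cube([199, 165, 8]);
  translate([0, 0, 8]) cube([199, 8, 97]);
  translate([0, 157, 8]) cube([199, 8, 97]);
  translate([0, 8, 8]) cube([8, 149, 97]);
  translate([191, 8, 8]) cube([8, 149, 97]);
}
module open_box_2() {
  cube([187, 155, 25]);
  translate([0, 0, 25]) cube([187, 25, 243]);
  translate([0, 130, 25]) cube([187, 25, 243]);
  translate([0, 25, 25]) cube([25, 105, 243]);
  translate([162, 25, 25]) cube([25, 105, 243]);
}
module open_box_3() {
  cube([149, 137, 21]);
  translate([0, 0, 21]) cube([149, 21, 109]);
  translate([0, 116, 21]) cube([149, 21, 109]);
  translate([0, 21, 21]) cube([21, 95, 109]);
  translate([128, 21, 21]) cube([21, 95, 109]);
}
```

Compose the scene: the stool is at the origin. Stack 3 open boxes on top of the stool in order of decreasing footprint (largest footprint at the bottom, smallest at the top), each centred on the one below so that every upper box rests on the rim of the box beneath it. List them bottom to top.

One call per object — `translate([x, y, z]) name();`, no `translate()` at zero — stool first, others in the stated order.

stool();
translate([29, 64, 421]) open_box();
translate([35, 69, 526]) open_box_2();
translate([54, 78, 794]) open_box_3();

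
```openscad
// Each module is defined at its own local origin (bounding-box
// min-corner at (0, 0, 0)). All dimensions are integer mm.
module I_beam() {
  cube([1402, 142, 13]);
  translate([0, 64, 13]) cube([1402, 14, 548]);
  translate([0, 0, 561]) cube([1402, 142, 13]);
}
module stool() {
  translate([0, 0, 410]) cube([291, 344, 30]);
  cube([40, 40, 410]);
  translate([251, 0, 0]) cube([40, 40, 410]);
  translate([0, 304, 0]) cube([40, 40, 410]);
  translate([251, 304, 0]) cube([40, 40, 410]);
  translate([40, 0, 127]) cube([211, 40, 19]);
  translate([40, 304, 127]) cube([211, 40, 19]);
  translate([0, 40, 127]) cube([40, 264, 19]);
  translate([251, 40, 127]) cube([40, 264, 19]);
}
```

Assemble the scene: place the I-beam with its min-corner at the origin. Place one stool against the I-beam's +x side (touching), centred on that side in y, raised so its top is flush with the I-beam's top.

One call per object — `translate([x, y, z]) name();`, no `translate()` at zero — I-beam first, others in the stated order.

I_beam();
translate([1402, -101, 134]) stool();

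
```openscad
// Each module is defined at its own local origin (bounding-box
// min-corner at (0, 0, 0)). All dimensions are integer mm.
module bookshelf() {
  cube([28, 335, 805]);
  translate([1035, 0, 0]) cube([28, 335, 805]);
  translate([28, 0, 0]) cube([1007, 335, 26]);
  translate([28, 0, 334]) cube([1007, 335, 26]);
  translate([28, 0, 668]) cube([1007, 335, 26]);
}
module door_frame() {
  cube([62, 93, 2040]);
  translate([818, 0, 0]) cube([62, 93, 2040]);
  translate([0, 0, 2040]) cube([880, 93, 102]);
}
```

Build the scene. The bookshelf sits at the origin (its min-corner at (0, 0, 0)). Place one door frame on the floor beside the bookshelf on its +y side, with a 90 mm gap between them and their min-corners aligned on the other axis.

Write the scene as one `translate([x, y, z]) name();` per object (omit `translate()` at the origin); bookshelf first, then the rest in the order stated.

bookshelf();
translate([0, 425, 0]) door_frame();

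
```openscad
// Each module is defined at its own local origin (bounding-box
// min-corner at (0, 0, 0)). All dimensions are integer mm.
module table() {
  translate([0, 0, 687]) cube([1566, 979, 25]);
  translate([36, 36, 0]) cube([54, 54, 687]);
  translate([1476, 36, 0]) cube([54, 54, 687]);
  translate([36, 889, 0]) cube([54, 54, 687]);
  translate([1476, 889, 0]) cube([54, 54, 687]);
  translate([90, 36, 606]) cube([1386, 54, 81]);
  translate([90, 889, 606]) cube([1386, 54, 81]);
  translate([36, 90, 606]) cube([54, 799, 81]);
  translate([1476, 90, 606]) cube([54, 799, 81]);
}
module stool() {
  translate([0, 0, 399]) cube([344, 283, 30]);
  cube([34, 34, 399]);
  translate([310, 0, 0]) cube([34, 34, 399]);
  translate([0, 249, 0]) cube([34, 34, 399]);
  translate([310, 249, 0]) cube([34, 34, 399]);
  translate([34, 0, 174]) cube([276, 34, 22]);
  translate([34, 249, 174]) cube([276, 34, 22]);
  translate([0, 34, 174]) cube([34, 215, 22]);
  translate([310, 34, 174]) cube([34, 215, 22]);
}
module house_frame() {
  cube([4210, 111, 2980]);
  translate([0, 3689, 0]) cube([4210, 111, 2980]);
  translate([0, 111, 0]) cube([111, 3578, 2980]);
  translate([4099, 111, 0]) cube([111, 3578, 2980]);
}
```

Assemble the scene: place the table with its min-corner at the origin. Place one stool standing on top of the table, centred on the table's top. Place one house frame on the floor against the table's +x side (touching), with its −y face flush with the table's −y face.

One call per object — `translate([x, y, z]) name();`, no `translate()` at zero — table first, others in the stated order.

table();
translate([611, 348, 712]) stool();
translate([1566, 0, 0]) house_frame();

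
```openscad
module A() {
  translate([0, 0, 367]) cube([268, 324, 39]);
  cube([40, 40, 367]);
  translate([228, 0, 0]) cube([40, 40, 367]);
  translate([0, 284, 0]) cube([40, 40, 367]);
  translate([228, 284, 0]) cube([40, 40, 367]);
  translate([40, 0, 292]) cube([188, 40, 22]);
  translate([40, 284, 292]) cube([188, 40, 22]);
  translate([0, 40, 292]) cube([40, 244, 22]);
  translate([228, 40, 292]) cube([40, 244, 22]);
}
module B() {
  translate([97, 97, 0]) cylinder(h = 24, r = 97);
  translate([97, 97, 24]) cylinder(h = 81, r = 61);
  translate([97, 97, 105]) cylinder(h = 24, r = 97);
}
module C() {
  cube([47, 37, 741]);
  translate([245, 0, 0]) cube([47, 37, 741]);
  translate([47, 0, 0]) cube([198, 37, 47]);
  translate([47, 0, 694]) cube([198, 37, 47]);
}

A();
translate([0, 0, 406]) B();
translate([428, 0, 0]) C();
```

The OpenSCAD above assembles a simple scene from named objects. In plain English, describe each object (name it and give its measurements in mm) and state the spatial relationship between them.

A is a four-legged stool. The seat is a 268×324×39 mm slab whose top surface is at z = 406 mm; four square legs, each 40×40 mm in cross-section, run from the floor (z = 0) to the underside of the seat, each flush with a corner of the seat. Four stretchers, 40 mm wide and 22 mm tall, connect adjacent legs with their undersides at z = 292 mm, each running between the inner faces of the legs it joins and aligned with the legs' outer faces on the other axis.

B is a spool: two coaxial disc flanges of radius 97 mm and thickness 24 mm, joined by a core cylinder of radius 61 mm and height 81 mm. The lower flange rests on z = 0 and the three cylinders share a vertical axis.

C is a rectangular picture frame lying in the x–z plane (depth along y). The opening is 198 mm wide (x) by 647 mm tall (z), surrounded by a border 47 mm wide on all four sides. The frame is 37 mm deep and is made of two full-height vertical stiles with two horizontal rails fitted between them.

The spool is on top of the stool. The picture frame is on the floor beside the stool on its +x side.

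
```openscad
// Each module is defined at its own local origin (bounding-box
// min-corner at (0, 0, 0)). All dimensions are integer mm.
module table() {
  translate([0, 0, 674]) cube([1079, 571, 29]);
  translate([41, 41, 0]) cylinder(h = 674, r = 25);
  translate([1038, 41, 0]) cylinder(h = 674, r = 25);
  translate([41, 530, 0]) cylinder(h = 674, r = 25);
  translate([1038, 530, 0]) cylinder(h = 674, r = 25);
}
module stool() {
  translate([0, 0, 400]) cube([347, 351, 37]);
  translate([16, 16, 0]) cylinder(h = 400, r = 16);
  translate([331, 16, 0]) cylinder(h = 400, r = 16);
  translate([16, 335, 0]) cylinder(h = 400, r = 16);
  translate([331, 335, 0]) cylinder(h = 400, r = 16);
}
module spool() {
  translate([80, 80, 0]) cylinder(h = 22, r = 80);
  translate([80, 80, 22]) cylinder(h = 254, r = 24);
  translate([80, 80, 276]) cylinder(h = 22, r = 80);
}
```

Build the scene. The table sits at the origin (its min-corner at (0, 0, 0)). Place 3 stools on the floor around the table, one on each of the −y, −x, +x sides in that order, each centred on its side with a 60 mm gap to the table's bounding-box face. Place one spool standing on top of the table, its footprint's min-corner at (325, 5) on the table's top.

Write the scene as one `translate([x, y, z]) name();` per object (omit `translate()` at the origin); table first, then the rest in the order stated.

table();
translate([366, -411, 0]) stool();
translate([-407, 110, 0]) stool();
translate([1139, 110, 0]) stool();
translate([325, 5, 703]) spool();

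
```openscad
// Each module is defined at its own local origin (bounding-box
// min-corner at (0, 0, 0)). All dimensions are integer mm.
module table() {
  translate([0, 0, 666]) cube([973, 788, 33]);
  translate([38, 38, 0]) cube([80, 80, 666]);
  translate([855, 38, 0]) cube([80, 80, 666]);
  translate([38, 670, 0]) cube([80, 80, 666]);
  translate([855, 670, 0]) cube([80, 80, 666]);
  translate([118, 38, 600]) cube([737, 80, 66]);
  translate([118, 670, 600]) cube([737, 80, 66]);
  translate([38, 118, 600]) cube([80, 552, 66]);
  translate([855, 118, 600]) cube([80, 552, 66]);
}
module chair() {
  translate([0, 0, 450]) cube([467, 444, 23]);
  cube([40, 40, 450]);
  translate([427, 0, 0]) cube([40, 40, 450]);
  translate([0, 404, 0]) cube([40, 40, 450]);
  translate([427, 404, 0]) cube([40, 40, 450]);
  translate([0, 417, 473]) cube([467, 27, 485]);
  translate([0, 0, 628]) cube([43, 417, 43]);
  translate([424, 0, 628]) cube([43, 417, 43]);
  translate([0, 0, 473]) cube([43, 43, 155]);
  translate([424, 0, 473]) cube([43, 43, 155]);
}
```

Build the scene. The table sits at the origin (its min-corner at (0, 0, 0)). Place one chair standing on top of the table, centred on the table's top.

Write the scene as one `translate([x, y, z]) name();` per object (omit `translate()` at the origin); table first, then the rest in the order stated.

table();
translate([253, 172, 699]) chair();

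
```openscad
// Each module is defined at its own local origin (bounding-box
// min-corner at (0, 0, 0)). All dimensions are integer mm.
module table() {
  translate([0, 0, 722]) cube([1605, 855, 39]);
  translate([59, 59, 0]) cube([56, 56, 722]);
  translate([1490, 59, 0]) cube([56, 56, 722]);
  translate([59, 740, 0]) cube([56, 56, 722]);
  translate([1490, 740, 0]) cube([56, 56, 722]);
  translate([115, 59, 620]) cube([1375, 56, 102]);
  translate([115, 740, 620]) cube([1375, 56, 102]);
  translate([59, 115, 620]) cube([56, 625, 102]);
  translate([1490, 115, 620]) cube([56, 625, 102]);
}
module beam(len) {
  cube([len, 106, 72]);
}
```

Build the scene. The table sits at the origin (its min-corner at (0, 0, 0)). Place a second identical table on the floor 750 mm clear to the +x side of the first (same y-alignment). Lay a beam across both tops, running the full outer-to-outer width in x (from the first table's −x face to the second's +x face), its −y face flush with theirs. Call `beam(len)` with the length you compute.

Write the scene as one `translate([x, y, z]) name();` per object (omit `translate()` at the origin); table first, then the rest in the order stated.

table();
translate([2355, 0, 0]) table();
translate([0, 0, 761]) beam(3960);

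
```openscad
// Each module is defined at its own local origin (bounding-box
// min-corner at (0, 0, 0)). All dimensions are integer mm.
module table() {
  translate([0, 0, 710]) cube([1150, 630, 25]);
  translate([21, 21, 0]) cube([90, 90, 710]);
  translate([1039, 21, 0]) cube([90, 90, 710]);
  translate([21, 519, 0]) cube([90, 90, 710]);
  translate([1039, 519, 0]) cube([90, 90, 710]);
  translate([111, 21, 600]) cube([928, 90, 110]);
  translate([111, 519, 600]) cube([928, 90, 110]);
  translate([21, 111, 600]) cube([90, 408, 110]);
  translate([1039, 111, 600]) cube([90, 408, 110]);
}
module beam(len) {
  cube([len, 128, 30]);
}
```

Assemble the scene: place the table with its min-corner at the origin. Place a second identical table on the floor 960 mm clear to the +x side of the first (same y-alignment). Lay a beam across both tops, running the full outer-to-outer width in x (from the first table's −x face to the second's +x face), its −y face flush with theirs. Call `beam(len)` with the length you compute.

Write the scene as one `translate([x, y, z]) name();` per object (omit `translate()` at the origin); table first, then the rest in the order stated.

table();
translate([2110, 0, 0]) table();
translate([0, 0, 735]) beam(3260);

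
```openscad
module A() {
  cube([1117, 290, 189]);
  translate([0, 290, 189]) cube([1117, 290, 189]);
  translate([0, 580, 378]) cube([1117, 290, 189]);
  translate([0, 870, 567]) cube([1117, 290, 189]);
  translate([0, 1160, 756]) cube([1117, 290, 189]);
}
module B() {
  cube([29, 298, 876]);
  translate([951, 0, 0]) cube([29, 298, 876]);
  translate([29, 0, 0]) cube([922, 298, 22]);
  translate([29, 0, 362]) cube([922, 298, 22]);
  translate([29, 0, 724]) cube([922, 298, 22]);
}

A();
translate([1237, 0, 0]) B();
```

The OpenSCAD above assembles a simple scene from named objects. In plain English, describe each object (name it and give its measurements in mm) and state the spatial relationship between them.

A is a run of 5 identical solid stair steps. Each tread is 1117×290 mm and each step block is 189 mm high. Step 1 rests on the floor; step k is offset from step 1 by (k−1)×290 mm in y and (k−1)×189 mm in z.

B is an open bookshelf. Two side panels, each 29 mm thick, 298 mm deep and 876 mm tall, stand 980 mm apart (outside-to-outside). Between them sit 3 shelves, each 22 mm thick and 298 mm deep, spanning the full gap between the sides. The bottom shelf rests on the floor (its underside at z = 0) and the clear gap between one shelf's top and the next shelf's underside is 340 mm.

The bookshelf is on the floor beside the staircase on its +x side.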